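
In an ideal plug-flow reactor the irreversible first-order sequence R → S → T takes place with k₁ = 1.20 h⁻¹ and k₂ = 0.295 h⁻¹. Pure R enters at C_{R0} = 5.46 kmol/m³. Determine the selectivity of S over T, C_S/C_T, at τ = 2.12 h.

1.91

The intermediate concentration in a first-order A→B→C sequence is C_S = k₁C_{R0}(e^(−k₁τ) − e^(−k₂τ))/(k₂−k₁).
e^(−k₁τ) = e^(−1.20×2.12) = e^(−2.544) = 0.07855; e^(−k₂τ) = e^(−0.6254) = 0.5350.
C_S = 1.20×5.46/(0.295−1.20) × (0.07855−0.5350) = (-7.240)×(-0.4565) = 3.305 kmol/m³.
C_R = C_{R0}e^(−k₁τ) = 0.4289 kmol/m³, so C_T = C_{R0}−C_R−C_S = 1.726 kmol/m³; C_S/C_T = 1.91.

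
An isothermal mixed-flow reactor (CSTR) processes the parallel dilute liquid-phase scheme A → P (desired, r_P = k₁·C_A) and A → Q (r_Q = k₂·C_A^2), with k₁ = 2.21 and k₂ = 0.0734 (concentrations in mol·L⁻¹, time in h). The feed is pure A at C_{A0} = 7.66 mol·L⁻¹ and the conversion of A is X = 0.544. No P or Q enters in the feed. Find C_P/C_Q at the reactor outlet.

8.62

Exit C_A = C_{A0}(1−X) = 7.66×0.456 = 3.493 mol·L⁻¹.
A CSTR operates uniformly at the exit composition, giving r_P = 7.719 and r_Q = 0.8955 (each k·C_A^n at C_A = 3.493).
Overall selectivity = C_P/C_Q = r_Pτ/(r_Qτ) = r_P/r_Q = 8.62.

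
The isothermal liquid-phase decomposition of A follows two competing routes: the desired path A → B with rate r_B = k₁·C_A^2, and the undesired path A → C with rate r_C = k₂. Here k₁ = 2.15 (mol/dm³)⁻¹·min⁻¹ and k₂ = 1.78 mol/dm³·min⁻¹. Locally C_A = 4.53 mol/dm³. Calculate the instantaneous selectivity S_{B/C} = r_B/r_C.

S_{B/C} = r_B/r_C = (k₁·C_A^2)/(k₂) = (k₁/k₂)·C_A^2.
= (2.15×4.530^2) / (1.78) = 44.12/1.780 = 24.8.
Since the desired path is higher order in A, keeping C_A high (PFR or concentrated feed) favours B.

24.8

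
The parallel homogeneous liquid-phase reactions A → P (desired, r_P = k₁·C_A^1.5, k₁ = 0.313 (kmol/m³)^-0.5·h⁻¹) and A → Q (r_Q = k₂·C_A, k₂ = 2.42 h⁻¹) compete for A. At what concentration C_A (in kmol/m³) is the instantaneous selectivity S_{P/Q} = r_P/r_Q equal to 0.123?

0.904 kmol/m³

S_{P/Q} = (k₁/k₂)·C_A^0.5 ⇒ C_A = (S·k₂/k₁)^(2).
= (0.123×2.42/0.313)^(2) = (0.9510)^(2) = 0.904 kmol/m³.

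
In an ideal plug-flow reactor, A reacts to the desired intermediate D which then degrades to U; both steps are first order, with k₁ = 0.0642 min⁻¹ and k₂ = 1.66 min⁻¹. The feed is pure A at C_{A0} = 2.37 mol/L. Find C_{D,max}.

At the optimum, C_{D,max}/C_{A0} = (k₁/k₂)^[k₂/(k₂−k₁)].
= (0.0642/1.66)^(1.66/(1.66−0.0642)) = (0.03867)^(1.040) = 0.03393.
C_{D,max} = 0.03393×2.37 = 0.0804 mol/L.

0.0804 mol/L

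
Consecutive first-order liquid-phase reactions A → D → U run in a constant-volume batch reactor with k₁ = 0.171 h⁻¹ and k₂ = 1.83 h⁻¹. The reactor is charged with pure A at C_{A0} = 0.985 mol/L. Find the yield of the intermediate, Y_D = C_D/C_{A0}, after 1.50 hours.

Solving the coupled first-order balances gives C_D(t) = [k₁/(k₂−k₁)]·C_{A0}·(e^(−k₁t) − e^(−k₂t)).
e^(−k₁t) = e^(−0.171×1.50) = e^(−0.2565) = 0.7738; e^(−k₂t) = e^(−2.745) = 0.06425.
C_D = 0.171×0.985/(1.83−0.171) × (0.7738−0.06425) = 0.1015×0.7095 = 0.07203 mol/L.
Y_D = C_D/C_{A0} = 0.07203/0.985 = 0.0731.

0.0731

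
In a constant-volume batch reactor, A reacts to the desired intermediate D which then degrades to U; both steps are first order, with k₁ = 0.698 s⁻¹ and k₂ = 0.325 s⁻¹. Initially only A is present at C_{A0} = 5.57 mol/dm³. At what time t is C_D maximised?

2.05 s

Setting dC_D/dt = 0 gives t_opt = ln(k₂/k₁)/(k₂−k₁).
= ln(0.325/0.698)/(0.325−0.698) = ln(0.4656)/-0.3730 = -0.7644/-0.3730 = 2.05 s.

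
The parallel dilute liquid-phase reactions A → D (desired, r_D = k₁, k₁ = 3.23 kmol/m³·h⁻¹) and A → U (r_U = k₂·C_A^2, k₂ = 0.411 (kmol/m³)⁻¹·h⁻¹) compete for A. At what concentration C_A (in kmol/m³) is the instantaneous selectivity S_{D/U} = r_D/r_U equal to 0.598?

3.63 kmol/m³

S_{D/U} = (k₁/k₂)·C_A^-2 ⇒ C_A = (S·k₂/k₁)^(-0.5).
= (0.598×0.411/3.23)^(-0.5) = (0.07609)^(-0.5) = 3.63 kmol/m³.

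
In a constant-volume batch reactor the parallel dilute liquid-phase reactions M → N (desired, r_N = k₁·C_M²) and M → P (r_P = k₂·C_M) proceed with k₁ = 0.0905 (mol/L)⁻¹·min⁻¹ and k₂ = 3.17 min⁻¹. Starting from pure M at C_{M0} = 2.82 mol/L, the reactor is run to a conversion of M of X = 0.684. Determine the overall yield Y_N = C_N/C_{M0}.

0.0343

C_M = C_{M0}(1−X) = 0.8911 mol/L.
Along a PFR/batch, dC_P/dC_M = −r_P/(r_N+r_P) = −k₂/(k₂+k₁·C_M).
Integrating from C_{M0} to C_M: C_P = (3.17/0.0905)·ln[(3.17+0.0905·2.82)/(3.17+0.0905·0.891)] = 35.03·ln(3.425/3.251) = 1.832 mol/L.
Then C_N = (C_{M0}−C_M) − C_P = 1.929 − 1.832 = 0.09662 mol/L.
Y_N = C_N/C_{M0} = 0.09662/2.82 = 0.0343.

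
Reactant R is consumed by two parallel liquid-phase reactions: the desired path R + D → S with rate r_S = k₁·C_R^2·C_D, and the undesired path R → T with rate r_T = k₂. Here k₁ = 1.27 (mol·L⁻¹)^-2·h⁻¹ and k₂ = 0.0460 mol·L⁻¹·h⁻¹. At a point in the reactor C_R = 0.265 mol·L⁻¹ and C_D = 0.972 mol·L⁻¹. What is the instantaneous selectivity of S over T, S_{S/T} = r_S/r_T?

1.88

S_{S/T} = r_S/r_T = (k₁·C_R^2·C_D)/(k₂) = (k₁/k₂)·C_R^2·C_D.
= (1.27×0.2650^2×0.9720) / (0.0460) = 0.08669/0.04600 = 1.88.
Since the desired path is higher order in R, keeping C_R high (PFR or concentrated feed) favours S.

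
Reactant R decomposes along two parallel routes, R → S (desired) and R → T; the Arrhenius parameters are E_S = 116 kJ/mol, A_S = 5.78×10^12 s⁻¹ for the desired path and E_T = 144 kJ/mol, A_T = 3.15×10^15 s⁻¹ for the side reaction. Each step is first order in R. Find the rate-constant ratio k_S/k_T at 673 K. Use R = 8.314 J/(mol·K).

0.273

With equal orders, S_{S/T} = k_S/k_T = (A_S/A_T)·exp[(E_T−E_S)/(RT)].
(E_T−E_S)/(RT) = (144−116)×10³/(8.314×673) = 28000/5595 = 5.004.
k_S/k_T = (5.78×10^12/3.15×10^15)·exp(5.004) = 0.001835 × 149.0 = 0.273.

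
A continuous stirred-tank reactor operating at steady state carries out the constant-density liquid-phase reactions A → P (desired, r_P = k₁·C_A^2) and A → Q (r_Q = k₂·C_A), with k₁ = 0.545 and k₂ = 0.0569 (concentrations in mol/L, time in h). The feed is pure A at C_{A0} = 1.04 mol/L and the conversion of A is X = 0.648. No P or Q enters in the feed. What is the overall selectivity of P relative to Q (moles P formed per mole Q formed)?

Exit C_A = C_{A0}(1−X) = 1.04×0.352 = 0.3661 mol/L.
In a CSTR the entire volume is at exit conditions, so r_P = 0.545×0.3661^2 = 0.07304 and r_Q = 0.0569×0.3661 = 0.02083.
Overall selectivity = C_P/C_Q = r_Pτ/(r_Qτ) = r_P/r_Q = 3.51.

3.51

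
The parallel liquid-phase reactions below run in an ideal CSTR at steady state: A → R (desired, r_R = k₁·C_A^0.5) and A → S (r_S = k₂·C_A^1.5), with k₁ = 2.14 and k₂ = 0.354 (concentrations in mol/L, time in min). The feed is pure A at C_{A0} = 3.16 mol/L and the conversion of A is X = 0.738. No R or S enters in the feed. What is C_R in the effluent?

Exit C_A = C_{A0}(1−X) = 3.16×0.262 = 0.8279 mol/L.
Rates in a CSTR are evaluated at the outlet concentration: r_R = 2.14×0.8279^0.5 = 1.947, r_S = 0.354×0.8279^1.5 = 0.2667.
Fraction of consumed A going to R: r_R/(r_R+r_S) = 0.8795.
C_R = 0.8795·C_{A0}·X = 0.8795×3.16×0.738 = 2.05 mol/L.

2.05 mol/L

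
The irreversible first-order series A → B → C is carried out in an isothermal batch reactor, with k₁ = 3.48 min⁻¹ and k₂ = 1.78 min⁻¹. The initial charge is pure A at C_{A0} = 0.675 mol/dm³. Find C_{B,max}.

For a first-order series the maximum intermediate yield is C_{B,max}/C_{A0} = (k₁/k₂)^[k₂/(k₂−k₁)].
= (3.48/1.78)^(1.78/(1.78−3.48)) = (1.955)^(-1.047) = 0.4956.
C_{B,max} = 0.4956×0.675 = 0.335 mol/dm³.

0.335 mol/dm³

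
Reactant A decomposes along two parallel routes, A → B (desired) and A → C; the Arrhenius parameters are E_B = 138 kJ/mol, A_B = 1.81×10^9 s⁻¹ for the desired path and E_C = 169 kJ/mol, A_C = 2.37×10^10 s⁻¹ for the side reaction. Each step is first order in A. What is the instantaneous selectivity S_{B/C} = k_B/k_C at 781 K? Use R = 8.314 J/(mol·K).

k_B/k_C = (A_B/A_C)·exp[−(E_B−E_C)/(RT)] = (A_B/A_C)·exp[(E_C−E_B)/(RT)].
(E_C−E_B)/(RT) = (169−138)×10³/(8.314×781) = 31000/6493 = 4.774.
k_B/k_C = (1.81×10^9/2.37×10^10)·exp(4.774) = 0.07637 × 118.4 = 9.04.

9.04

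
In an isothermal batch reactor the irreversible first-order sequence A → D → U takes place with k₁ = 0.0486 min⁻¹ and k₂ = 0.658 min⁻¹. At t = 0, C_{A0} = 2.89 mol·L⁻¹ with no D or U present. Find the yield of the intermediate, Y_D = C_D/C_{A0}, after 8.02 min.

For first-order series with pure A initially, C_D(t) = k₁C_{A0}/(k₂−k₁)·(e^(−k₁t) − e^(−k₂t)).
e^(−k₁t) = e^(−0.0486×8.02) = e^(−0.3898) = 0.6772; e^(−k₂t) = e^(−5.277) = 0.005107.
C_D = 0.0486×2.89/(0.658−0.0486) × (0.6772−0.005107) = 0.2305×0.6721 = 0.1549 mol·L⁻¹.
Y_D = C_D/C_{A0} = 0.1549/2.89 = 0.0536.

0.0536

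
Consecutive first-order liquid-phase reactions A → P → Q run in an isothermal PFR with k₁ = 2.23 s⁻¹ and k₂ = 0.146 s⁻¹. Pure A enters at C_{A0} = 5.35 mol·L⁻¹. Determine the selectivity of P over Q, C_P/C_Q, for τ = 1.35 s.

For first-order series with pure A initially, C_P(τ) = k₁C_{A0}/(k₂−k₁)·(e^(−k₁τ) − e^(−k₂τ)).
e^(−k₁τ) = e^(−2.23×1.35) = e^(−3.010) = 0.04927; e^(−k₂τ) = e^(−0.1971) = 0.8211.
C_P = 2.23×5.35/(0.146−2.23) × (0.04927−0.8211) = (-5.725)×(-0.7718) = 4.419 mol·L⁻¹.
C_A = C_{A0}e^(−k₁τ) = 0.2636 mol·L⁻¹, so C_Q = C_{A0}−C_A−C_P = 0.6678 mol·L⁻¹; C_P/C_Q = 6.62.

6.62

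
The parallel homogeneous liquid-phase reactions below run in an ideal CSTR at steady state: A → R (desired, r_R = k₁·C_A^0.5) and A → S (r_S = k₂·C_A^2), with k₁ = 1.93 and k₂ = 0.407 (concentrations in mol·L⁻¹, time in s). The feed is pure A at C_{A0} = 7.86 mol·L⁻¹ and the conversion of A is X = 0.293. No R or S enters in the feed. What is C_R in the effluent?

0.612 mol·L⁻¹

Exit C_A = C_{A0}(1−X) = 7.86×0.707 = 5.557 mol·L⁻¹.
A CSTR operates uniformly at the exit composition, giving r_R = 4.550 and r_S = 12.57 (each k·C_A^n at C_A = 5.557).
Fraction of consumed A going to R: r_R/(r_R+r_S) = 0.2658.
C_R = 0.2658·C_{A0}·X = 0.2658×7.86×0.293 = 0.612 mol·L⁻¹.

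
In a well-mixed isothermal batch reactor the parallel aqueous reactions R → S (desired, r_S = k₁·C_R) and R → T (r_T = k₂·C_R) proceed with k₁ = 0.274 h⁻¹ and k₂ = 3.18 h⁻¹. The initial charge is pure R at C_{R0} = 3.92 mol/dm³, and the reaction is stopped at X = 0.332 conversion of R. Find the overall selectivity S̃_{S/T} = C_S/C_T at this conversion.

C_R = C_{R0}(1−X) = 2.619 mol/dm³.
Both paths are first order in R, so the instantaneous fraction to S is constant: dC_S/d(−C_R) = k₁/(k₁+k₂) = 0.07933.
C_S = 0.07933·(C_{R0}−C_R) = 0.07933×1.301 = 0.103 mol/dm³.
C_T = (C_{R0}−C_R)−C_S = 1.198 mol/dm³; S̃_{S/T} = 0.1032/1.198 = 0.0862.

0.0862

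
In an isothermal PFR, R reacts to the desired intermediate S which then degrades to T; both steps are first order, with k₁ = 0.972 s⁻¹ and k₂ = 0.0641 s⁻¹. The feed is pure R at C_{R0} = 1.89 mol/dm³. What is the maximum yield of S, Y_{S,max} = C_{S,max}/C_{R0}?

For a first-order series the maximum intermediate yield is C_{S,max}/C_{R0} = (k₁/k₂)^[k₂/(k₂−k₁)].
= (0.972/0.0641)^(0.0641/(0.0641−0.972)) = (15.16)^(-0.07060) = 0.8253.

0.825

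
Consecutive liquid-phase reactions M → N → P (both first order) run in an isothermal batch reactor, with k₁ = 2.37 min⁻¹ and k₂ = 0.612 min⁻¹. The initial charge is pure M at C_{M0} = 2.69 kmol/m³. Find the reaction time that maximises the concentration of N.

0.770 min

For first-order series the maximum of C_N occurs at t_opt = ln(k₂/k₁)/(k₂−k₁).
= ln(0.612/2.37)/(0.612−2.37) = ln(0.2582)/-1.758 = -1.354/-1.758 = 0.770 min.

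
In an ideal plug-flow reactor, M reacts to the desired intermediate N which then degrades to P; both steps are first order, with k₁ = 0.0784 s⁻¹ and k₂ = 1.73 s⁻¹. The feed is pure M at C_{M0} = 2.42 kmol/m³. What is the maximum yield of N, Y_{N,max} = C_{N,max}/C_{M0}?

For a first-order series the maximum intermediate yield is C_{N,max}/C_{M0} = (k₁/k₂)^[k₂/(k₂−k₁)].
= (0.0784/1.73)^(1.73/(1.73−0.0784)) = (0.04532)^(1.047) = 0.03913.

0.0391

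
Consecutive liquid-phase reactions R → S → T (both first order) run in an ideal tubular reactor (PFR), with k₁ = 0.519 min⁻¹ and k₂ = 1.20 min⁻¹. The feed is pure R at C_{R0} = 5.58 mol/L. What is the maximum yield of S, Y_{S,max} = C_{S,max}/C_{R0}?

Evaluating C_S at τ_opt = ln(k₂/k₁)/(k₂−k₁) gives C_{S,max}/C_{R0} = (k₁/k₂)^[k₂/(k₂−k₁)].
= (0.519/1.20)^(1.20/(1.20−0.519)) = (0.4325)^(1.762) = 0.2283.

0.228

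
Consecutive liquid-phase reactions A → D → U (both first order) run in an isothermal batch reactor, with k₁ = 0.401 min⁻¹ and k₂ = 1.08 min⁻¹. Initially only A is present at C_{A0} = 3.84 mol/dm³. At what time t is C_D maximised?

The intermediate peaks when r₁ = r₂, i.e. k₁e^(−k₁t) = k₂e^(−k₂t), giving t_opt = ln(k₂/k₁)/(k₂−k₁).
= ln(1.08/0.401)/(1.08−0.401) = ln(2.693)/0.6790 = 0.9908/0.6790 = 1.46 min.

1.46 min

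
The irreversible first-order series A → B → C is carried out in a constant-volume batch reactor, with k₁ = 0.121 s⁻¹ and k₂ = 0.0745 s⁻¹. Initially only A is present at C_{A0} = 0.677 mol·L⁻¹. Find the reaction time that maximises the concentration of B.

The intermediate peaks when r₁ = r₂, i.e. k₁e^(−k₁t) = k₂e^(−k₂t), giving t_opt = ln(k₂/k₁)/(k₂−k₁).
= ln(0.0745/0.121)/(0.0745−0.121) = ln(0.6157)/-0.04650 = -0.4850/-0.04650 = 10.4 s.

10.4 s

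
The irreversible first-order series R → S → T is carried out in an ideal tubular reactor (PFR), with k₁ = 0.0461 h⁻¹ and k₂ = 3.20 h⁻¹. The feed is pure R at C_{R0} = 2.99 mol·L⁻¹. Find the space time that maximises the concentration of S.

1.34 h

For first-order series the maximum of C_S occurs at τ_opt = ln(k₂/k₁)/(k₂−k₁).
= ln(3.20/0.0461)/(3.20−0.0461) = ln(69.41)/3.154 = 4.240/3.154 = 1.34 h.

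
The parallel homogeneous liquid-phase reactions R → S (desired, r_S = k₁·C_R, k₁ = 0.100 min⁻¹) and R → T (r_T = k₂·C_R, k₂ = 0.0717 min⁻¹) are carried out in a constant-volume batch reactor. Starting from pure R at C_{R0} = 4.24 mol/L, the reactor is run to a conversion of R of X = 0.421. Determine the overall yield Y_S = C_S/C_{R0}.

0.245

C_R = C_{R0}(1−X) = 2.455 mol/L.
Both paths are first order in R, so the instantaneous fraction to S is constant: dC_S/d(−C_R) = k₁/(k₁+k₂) = 0.5824.
C_S = 0.5824·(C_{R0}−C_R) = 0.5824×1.785 = 1.04 mol/L.
Y_S = C_S/C_{R0} = 1.040/4.24 = 0.245.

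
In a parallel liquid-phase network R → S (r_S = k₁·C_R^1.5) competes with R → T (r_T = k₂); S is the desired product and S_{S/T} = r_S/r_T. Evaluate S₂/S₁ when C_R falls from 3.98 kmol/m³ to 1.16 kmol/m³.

S_{S/T} = (k₁/k₂)·C_R^1.5, so S₂/S₁ = (C_{R,2}/C_{R,1})^1.5.
= (1.16/3.98)^1.5 = (0.2915)^1.5 = 0.157.

0.157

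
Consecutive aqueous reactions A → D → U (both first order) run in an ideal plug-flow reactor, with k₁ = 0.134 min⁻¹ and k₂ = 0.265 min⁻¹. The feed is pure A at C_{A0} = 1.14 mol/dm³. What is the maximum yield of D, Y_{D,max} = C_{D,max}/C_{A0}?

0.252

For a first-order series the maximum intermediate yield is C_{D,max}/C_{A0} = (k₁/k₂)^[k₂/(k₂−k₁)].
= (0.134/0.265)^(0.265/(0.265−0.134)) = (0.5057)^(2.023) = 0.2517.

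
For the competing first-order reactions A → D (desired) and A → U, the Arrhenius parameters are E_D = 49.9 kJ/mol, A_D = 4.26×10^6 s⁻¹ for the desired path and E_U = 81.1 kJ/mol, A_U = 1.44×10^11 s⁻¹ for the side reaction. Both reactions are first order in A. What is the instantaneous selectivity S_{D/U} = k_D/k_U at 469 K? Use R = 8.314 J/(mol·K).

With equal orders, S_{D/U} = k_D/k_U = (A_D/A_U)·exp[(E_U−E_D)/(RT)].
(E_U−E_D)/(RT) = (81.1−49.9)×10³/(8.314×469) = 31200/3899 = 8.002.
k_D/k_U = (4.26×10^6/1.44×10^11)·exp(8.002) = 2.958×10^-5 × 2985 = 0.0883.
Since E_D < E_U, lowering the temperature improves selectivity toward D.

0.0883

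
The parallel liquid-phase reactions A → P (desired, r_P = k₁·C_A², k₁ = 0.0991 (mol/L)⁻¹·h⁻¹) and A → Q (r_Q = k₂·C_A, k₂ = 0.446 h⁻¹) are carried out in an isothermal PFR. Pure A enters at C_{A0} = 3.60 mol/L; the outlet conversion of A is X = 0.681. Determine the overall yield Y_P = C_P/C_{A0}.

0.230

C_A = C_{A0}(1−X) = 1.148 mol/L.
Along a PFR/batch, dC_Q/dC_A = −r_Q/(r_P+r_Q) = −k₂/(k₂+k₁·C_A).
Integrating from C_{A0} to C_A: C_Q = (0.446/0.0991)·ln[(0.446+0.0991·3.60)/(0.446+0.0991·1.15)] = 4.501·ln(0.8028/0.5598) = 1.622 mol/L.
Then C_P = (C_{A0}−C_A) − C_Q = 2.452 − 1.622 = 0.8293 mol/L.
Y_P = C_P/C_{A0} = 0.8293/3.60 = 0.230.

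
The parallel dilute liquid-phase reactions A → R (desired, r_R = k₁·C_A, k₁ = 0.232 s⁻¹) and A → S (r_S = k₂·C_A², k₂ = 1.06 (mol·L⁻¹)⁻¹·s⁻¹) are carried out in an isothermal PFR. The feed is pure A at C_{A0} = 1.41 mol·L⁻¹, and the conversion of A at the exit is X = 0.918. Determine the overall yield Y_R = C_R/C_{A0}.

0.246

C_A = C_{A0}(1−X) = 0.1156 mol·L⁻¹.
Along a PFR/batch, dC_R/dC_A = −r_R/(r_R+r_S) = −k₁/(k₁+k₂·C_A).
Integrating from C_{A0} to C_A: C_R = (0.232/1.06)·ln[(0.232+1.06·1.41)/(0.232+1.06·0.116)] = 0.2189·ln(1.727/0.3546) = 0.3465 mol·L⁻¹.
Y_R = C_R/C_{A0} = 0.3465/1.41 = 0.246.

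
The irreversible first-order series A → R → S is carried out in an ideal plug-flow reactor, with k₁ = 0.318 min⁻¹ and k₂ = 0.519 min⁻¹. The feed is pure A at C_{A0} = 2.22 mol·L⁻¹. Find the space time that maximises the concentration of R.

For first-order series the maximum of C_R occurs at τ_opt = ln(k₂/k₁)/(k₂−k₁).
= ln(0.519/0.318)/(0.519−0.318) = ln(1.632)/0.2010 = 0.4899/0.2010 = 2.44 min.

2.44 min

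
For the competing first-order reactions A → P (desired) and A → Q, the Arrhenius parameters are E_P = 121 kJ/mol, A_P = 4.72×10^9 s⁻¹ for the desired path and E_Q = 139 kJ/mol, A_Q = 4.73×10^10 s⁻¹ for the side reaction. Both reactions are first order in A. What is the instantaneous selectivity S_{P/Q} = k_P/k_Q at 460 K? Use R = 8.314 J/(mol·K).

11.0

Since both paths have the same order in A, the concentration cancels and S_{P/Q} = k_P/k_Q = (A_P/A_Q)·exp[(E_Q−E_P)/(RT)].
(E_Q−E_P)/(RT) = (139−121)×10³/(8.314×460) = 18000/3824 = 4.707.
k_P/k_Q = (4.72×10^9/4.73×10^10)·exp(4.707) = 0.09979 × 110.7 = 11.0.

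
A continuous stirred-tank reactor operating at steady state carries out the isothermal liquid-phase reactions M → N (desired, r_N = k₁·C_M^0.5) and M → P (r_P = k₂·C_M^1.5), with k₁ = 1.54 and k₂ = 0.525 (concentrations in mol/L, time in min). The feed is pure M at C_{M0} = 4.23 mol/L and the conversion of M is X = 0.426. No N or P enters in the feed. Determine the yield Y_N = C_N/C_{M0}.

0.233

Exit C_M = C_{M0}(1−X) = 4.23×0.574 = 2.428 mol/L.
In a CSTR the entire volume is at exit conditions, so r_N = 1.54×2.428^0.5 = 2.400 and r_P = 0.525×2.428^1.5 = 1.986.
Fraction of consumed M going to N: r_N/(r_N+r_P) = 0.5471.
C_N = 0.5471·C_{M0}·X = 0.5471×4.23×0.426 = 0.986 mol/L; Y_N = C_N/C_{M0} = 0.233.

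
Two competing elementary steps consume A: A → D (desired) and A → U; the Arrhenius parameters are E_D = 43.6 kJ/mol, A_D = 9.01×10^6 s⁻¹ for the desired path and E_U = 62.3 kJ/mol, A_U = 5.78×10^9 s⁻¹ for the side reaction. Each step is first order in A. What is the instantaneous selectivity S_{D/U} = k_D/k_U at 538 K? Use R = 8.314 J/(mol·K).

0.102

k_D/k_U = (A_D/A_U)·exp[−(E_D−E_U)/(RT)] = (A_D/A_U)·exp[(E_U−E_D)/(RT)].
(E_U−E_D)/(RT) = (62.3−43.6)×10³/(8.314×538) = 18700/4473 = 4.181.
k_D/k_U = (9.01×10^6/5.78×10^9)·exp(4.181) = 0.001559 × 65.41 = 0.102.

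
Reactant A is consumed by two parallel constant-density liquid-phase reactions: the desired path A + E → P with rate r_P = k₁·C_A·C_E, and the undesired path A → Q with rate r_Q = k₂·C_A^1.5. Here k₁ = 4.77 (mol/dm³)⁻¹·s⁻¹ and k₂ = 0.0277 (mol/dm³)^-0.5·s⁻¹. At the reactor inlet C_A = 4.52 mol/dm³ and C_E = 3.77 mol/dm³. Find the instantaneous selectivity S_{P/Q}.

305

S_{P/Q} = r_P/r_Q = (k₁·C_A·C_E)/(k₂·C_A^1.5) = (k₁/k₂)·C_A^-0.5·C_E.
= (4.77×4.520×3.770) / (0.0277×4.520^1.5) = 81.28/0.2662 = 305.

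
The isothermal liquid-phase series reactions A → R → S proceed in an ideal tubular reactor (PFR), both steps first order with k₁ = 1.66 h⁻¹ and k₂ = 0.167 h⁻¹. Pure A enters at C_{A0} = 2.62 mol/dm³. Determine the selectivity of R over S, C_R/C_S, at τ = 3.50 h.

The intermediate concentration in a first-order A→B→C sequence is C_R = k₁C_{A0}(e^(−k₁τ) − e^(−k₂τ))/(k₂−k₁).
e^(−k₁τ) = e^(−1.66×3.50) = e^(−5.810) = 0.002997; e^(−k₂τ) = e^(−0.5845) = 0.5574.
C_R = 1.66×2.62/(0.167−1.66) × (0.002997−0.5574) = (-2.913)×(-0.5544) = 1.615 mol/dm³.
C_A = C_{A0}e^(−k₁τ) = 0.007853 mol/dm³, so C_S = C_{A0}−C_A−C_R = 0.9972 mol/dm³; C_R/C_S = 1.62.

1.62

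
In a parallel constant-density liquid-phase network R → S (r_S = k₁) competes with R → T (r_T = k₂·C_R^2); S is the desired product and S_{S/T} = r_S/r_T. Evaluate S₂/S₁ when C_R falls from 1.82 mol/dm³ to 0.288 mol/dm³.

39.9

S_{S/T} = (k₁/k₂)·C_R^-2, so S₂/S₁ = (C_{R,2}/C_{R,1})^-2.
= (0.288/1.82)^(-2) = (0.1582)^(-2) = 39.9.
Selectivity toward S rises as C_R falls — low-concentration operation is favoured.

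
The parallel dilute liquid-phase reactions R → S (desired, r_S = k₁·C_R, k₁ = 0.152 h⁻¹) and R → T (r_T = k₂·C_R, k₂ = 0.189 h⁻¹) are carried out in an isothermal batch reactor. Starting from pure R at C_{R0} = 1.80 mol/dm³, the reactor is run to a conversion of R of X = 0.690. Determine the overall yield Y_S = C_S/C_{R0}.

0.308

C_R = C_{R0}(1−X) = 0.5580 mol/dm³.
Both paths are first order in R, so the instantaneous fraction to S is constant: dC_S/d(−C_R) = k₁/(k₁+k₂) = 0.4457.
C_S = 0.4457·(C_{R0}−C_R) = 0.4457×1.242 = 0.554 mol/dm³.
Y_S = C_S/C_{R0} = 0.5536/1.80 = 0.308.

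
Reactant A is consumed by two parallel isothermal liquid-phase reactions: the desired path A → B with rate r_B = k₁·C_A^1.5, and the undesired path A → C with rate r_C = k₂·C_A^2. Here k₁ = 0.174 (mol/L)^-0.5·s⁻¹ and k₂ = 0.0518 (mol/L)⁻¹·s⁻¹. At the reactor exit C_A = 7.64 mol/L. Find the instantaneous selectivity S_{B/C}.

1.22

S_{B/C} = r_B/r_C = (k₁·C_A^1.5)/(k₂·C_A^2) = (k₁/k₂)·C_A^-0.5.
= (0.174×7.640^1.5) / (0.0518×7.640^2) = 3.674/3.024 = 1.22.
The undesired path is higher order in A, so low C_A (CSTR or dilute feed) favours B.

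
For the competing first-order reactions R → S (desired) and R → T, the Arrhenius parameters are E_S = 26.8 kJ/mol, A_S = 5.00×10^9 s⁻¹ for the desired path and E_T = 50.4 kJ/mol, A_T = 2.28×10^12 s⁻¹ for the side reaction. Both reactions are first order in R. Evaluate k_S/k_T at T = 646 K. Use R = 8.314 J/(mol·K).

With equal orders, S_{S/T} = k_S/k_T = (A_S/A_T)·exp[(E_T−E_S)/(RT)].
(E_T−E_S)/(RT) = (50.4−26.8)×10³/(8.314×646) = 23600/5371 = 4.394.
k_S/k_T = (5.00×10^9/2.28×10^12)·exp(4.394) = 0.002193 × 80.97 = 0.178.
Since E_S < E_T, lowering the temperature improves selectivity toward S.

0.178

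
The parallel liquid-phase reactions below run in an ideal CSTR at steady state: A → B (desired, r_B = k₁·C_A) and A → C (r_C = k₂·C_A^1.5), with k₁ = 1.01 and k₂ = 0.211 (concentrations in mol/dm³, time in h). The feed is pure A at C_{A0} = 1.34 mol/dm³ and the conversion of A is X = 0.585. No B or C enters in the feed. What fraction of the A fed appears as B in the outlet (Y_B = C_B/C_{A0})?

0.506

Exit C_A = C_{A0}(1−X) = 1.34×0.415 = 0.5561 mol/dm³.
In a CSTR the entire volume is at exit conditions, so r_B = 1.01×0.5561 = 0.5617 and r_C = 0.211×0.5561^1.5 = 0.08750.
Fraction of consumed A going to B: r_B/(r_B+r_C) = 0.8652.
C_B = 0.8652·C_{A0}·X = 0.8652×1.34×0.585 = 0.678 mol/dm³; Y_B = C_B/C_{A0} = 0.506.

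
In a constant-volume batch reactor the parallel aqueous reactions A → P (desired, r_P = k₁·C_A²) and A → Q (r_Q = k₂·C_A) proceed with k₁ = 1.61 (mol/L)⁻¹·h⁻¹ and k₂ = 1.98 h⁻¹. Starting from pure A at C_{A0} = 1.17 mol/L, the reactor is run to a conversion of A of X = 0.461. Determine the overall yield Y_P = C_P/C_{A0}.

C_A = C_{A0}(1−X) = 0.6306 mol/L.
Along a PFR/batch, dC_Q/dC_A = −r_Q/(r_P+r_Q) = −k₂/(k₂+k₁·C_A).
Integrating from C_{A0} to C_A: C_Q = (1.98/1.61)·ln[(1.98+1.61·1.17)/(1.98+1.61·0.631)] = 1.230·ln(3.864/2.995) = 0.3131 mol/L.
Then C_P = (C_{A0}−C_A) − C_Q = 0.5394 − 0.3131 = 0.2263 mol/L.
Y_P = C_P/C_{A0} = 0.2263/1.17 = 0.193.

0.193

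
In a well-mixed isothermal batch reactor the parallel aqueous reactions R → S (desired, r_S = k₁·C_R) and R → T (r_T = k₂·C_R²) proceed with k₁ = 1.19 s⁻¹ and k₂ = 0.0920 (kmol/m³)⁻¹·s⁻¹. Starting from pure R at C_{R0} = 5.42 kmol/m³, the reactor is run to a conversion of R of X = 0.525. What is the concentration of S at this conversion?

C_R = C_{R0}(1−X) = 2.575 kmol/m³.
Along a PFR/batch, dC_S/dC_R = −r_S/(r_S+r_T) = −k₁/(k₁+k₂·C_R).
Integrating from C_{R0} to C_R: C_S = (1.19/0.0920)·ln[(1.19+0.0920·5.42)/(1.19+0.0920·2.57)] = 12.93·ln(1.689/1.427) = 2.179 kmol/m³.

2.18 kmol/m³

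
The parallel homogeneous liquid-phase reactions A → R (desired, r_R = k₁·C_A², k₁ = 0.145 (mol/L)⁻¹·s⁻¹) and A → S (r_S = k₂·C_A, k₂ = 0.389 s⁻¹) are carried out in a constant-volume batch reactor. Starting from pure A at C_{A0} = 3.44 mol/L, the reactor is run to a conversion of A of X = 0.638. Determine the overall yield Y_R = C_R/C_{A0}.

0.292

C_A = C_{A0}(1−X) = 1.245 mol/L.
Along a PFR/batch, dC_S/dC_A = −r_S/(r_R+r_S) = −k₂/(k₂+k₁·C_A).
Integrating from C_{A0} to C_A: C_S = (0.389/0.145)·ln[(0.389+0.145·3.44)/(0.389+0.145·1.25)] = 2.683·ln(0.8878/0.5696) = 1.191 mol/L.
Then C_R = (C_{A0}−C_A) − C_S = 2.195 − 1.191 = 1.004 mol/L.
Y_R = C_R/C_{A0} = 1.004/3.44 = 0.292.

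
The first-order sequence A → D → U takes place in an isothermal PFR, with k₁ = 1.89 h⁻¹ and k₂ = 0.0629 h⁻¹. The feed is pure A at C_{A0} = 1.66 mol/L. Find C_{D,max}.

Evaluating C_D at τ_opt = ln(k₂/k₁)/(k₂−k₁) gives C_{D,max}/C_{A0} = (k₁/k₂)^[k₂/(k₂−k₁)].
= (1.89/0.0629)^(0.0629/(0.0629−1.89)) = (30.05)^(-0.03443) = 0.8895.
C_{D,max} = 0.8895×1.66 = 1.48 mol/L.

1.48 mol/L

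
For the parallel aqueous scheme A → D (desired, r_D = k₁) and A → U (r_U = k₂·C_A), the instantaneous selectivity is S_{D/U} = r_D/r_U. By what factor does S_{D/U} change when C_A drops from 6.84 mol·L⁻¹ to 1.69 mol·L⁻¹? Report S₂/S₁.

4.05

S_{D/U} = (k₁/k₂)·C_A⁻¹, so S₂/S₁ = (C_{A,2}/C_{A,1})⁻¹.
= 6.84/1.69 = 4.05.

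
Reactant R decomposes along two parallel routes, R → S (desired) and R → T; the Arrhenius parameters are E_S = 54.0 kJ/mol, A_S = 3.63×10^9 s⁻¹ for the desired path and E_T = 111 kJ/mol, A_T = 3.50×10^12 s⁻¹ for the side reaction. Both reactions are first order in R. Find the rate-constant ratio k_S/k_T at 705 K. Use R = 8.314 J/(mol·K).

17.3

k_S/k_T = (A_S/A_T)·exp[−(E_S−E_T)/(RT)] = (A_S/A_T)·exp[(E_T−E_S)/(RT)].
(E_T−E_S)/(RT) = (111−54.0)×10³/(8.314×705) = 57000/5861 = 9.725.
k_S/k_T = (3.63×10^9/3.50×10^12)·exp(9.725) = 0.001037 × 16725 = 17.3.
Since E_S < E_T, lowering the temperature improves selectivity toward S.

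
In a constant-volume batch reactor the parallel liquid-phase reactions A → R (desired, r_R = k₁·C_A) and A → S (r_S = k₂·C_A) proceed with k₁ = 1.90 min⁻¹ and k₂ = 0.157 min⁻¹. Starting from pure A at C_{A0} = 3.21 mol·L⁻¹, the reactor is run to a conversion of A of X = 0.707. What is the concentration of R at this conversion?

C_A = C_{A0}(1−X) = 0.9405 mol·L⁻¹.
Both paths are first order in A, so the instantaneous fraction to R is constant: dC_R/d(−C_A) = k₁/(k₁+k₂) = 0.9237.
C_R = 0.9237·(C_{A0}−C_A) = 0.9237×2.269 = 2.10 mol·L⁻¹.

2.10 mol·L⁻¹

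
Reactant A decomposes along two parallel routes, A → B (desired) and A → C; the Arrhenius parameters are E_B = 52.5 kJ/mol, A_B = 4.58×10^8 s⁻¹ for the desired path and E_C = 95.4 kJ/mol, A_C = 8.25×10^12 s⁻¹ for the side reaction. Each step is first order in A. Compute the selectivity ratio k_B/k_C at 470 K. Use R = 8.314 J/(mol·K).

3.25

k_B/k_C = (A_B/A_C)·exp[−(E_B−E_C)/(RT)] = (A_B/A_C)·exp[(E_C−E_B)/(RT)].
(E_C−E_B)/(RT) = (95.4−52.5)×10³/(8.314×470) = 42900/3908 = 10.98.
k_B/k_C = (4.58×10^8/8.25×10^12)·exp(10.98) = 5.552×10^-5 × 58610 = 3.25.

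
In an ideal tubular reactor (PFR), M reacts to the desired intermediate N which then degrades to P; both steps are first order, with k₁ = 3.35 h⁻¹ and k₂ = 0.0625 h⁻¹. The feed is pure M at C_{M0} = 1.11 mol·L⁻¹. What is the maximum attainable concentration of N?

1.03 mol·L⁻¹

For a first-order series the maximum intermediate yield is C_{N,max}/C_{M0} = (k₁/k₂)^[k₂/(k₂−k₁)].
= (3.35/0.0625)^(0.0625/(0.0625−3.35)) = (53.60)^(-0.01901) = 0.9271.
C_{N,max} = 0.9271×1.11 = 1.03 mol·L⁻¹.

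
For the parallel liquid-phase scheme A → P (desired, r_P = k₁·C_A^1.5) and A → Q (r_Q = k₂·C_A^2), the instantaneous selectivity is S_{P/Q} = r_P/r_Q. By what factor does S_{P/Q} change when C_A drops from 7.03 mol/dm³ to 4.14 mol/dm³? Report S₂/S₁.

1.30

S_{P/Q} = (k₁/k₂)·C_A^-0.5, so S₂/S₁ = (C_{A,2}/C_{A,1})^-0.5.
= (4.14/7.03)^(-0.5) = (0.5889)^(-0.5) = 1.30.
Selectivity toward P rises as C_A falls — low-concentration operation is favoured.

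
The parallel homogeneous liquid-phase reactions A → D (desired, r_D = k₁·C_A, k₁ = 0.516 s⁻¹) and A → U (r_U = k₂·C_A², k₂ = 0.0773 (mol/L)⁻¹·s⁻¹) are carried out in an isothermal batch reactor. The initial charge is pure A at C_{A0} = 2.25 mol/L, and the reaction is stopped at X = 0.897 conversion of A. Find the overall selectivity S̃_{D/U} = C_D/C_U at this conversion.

C_A = C_{A0}(1−X) = 0.2317 mol/L.
Along a PFR/batch, dC_D/dC_A = −r_D/(r_D+r_U) = −k₁/(k₁+k₂·C_A).
Integrating from C_{A0} to C_A: C_D = (0.516/0.0773)·ln[(0.516+0.0773·2.25)/(0.516+0.0773·0.232)] = 6.675·ln(0.6899/0.5339) = 1.711 mol/L.
C_U = (C_{A0}−C_A)−C_D = 0.3071 mol/L; S̃_{D/U} = 1.711/0.3071 = 5.57.

5.57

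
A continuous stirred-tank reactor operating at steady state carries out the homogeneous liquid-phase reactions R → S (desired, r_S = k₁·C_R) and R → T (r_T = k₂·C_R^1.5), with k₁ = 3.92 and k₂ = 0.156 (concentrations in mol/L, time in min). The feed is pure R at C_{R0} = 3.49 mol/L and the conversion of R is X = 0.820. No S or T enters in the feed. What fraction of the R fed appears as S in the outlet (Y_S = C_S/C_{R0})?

0.795

Exit C_R = C_{R0}(1−X) = 3.49×0.180 = 0.6282 mol/L.
A CSTR operates uniformly at the exit composition, giving r_S = 2.463 and r_T = 0.07767 (each k·C_R^n at C_R = 0.6282).
Fraction of consumed R going to S: r_S/(r_S+r_T) = 0.9694.
C_S = 0.9694·C_{R0}·X = 0.9694×3.49×0.820 = 2.77 mol/L; Y_S = C_S/C_{R0} = 0.795.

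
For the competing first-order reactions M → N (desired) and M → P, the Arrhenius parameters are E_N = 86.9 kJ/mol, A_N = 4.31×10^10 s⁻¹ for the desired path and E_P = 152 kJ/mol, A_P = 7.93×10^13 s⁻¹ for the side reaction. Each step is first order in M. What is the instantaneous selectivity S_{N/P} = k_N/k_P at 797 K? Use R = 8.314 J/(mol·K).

With equal orders, S_{N/P} = k_N/k_P = (A_N/A_P)·exp[(E_P−E_N)/(RT)].
(E_P−E_N)/(RT) = (152−86.9)×10³/(8.314×797) = 65100/6626 = 9.825.
k_N/k_P = (4.31×10^10/7.93×10^13)·exp(9.825) = 5.435×10^-4 × 18482 = 10.0.

10.0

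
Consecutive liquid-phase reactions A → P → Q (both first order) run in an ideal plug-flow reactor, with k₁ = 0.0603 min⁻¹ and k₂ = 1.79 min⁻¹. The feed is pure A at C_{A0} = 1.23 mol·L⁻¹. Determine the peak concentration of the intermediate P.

Evaluating C_P at τ_opt = ln(k₂/k₁)/(k₂−k₁) gives C_{P,max}/C_{A0} = (k₁/k₂)^[k₂/(k₂−k₁)].
= (0.0603/1.79)^(1.79/(1.79−0.0603)) = (0.03369)^(1.035) = 0.02993.
C_{P,max} = 0.02993×1.23 = 0.0368 mol·L⁻¹.

0.0368 mol·L⁻¹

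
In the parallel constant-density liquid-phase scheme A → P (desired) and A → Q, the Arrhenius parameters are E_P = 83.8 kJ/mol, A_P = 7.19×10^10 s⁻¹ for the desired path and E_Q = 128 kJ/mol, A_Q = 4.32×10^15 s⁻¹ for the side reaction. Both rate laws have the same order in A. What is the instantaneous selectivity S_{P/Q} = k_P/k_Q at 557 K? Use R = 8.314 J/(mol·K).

With equal orders, S_{P/Q} = k_P/k_Q = (A_P/A_Q)·exp[(E_Q−E_P)/(RT)].
(E_Q−E_P)/(RT) = (128−83.8)×10³/(8.314×557) = 44200/4631 = 9.545.
k_P/k_Q = (7.19×10^10/4.32×10^15)·exp(9.545) = 1.664×10^-5 × 13969 = 0.232.

0.232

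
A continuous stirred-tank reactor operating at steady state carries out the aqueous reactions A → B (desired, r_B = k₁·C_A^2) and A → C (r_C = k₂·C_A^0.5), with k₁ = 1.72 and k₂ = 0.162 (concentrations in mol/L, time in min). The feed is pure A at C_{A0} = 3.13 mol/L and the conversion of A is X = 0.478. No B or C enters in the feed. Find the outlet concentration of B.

1.43 mol/L

Exit C_A = C_{A0}(1−X) = 3.13×0.522 = 1.634 mol/L.
A CSTR operates uniformly at the exit composition, giving r_B = 4.592 and r_C = 0.2071 (each k·C_A^n at C_A = 1.634).
Fraction of consumed A going to B: r_B/(r_B+r_C) = 0.9568.
C_B = 0.9568·C_{A0}·X = 0.9568×3.13×0.478 = 1.43 mol/L.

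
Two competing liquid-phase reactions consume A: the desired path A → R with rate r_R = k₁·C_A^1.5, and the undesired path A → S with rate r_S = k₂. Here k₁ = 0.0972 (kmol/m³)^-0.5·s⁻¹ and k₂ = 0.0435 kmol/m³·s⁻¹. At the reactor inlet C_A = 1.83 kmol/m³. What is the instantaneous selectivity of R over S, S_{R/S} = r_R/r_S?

5.53

S_{R/S} = r_R/r_S = (k₁·C_A^1.5)/(k₂) = (k₁/k₂)·C_A^1.5.
= (0.0972×1.830^1.5) / (0.0435) = 0.2406/0.04350 = 5.53.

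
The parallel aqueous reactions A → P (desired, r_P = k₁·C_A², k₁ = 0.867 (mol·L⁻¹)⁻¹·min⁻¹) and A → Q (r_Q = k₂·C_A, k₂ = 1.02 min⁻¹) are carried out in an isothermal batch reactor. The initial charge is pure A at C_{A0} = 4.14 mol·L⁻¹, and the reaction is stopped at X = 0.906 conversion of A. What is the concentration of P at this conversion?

2.31 mol·L⁻¹

C_A = C_{A0}(1−X) = 0.3892 mol·L⁻¹.
Along a PFR/batch, dC_Q/dC_A = −r_Q/(r_P+r_Q) = −k₂/(k₂+k₁·C_A).
Integrating from C_{A0} to C_A: C_Q = (1.02/0.867)·ln[(1.02+0.867·4.14)/(1.02+0.867·0.389)] = 1.176·ln(4.609/1.357) = 1.438 mol·L⁻¹.
Then C_P = (C_{A0}−C_A) − C_Q = 3.751 − 1.438 = 2.313 mol·L⁻¹.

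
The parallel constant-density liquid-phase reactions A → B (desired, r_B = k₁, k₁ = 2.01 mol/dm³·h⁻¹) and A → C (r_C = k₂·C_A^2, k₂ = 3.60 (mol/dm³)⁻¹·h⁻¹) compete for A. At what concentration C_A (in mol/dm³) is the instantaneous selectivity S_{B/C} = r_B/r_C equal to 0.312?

1.34 mol/dm³

S_{B/C} = (k₁/k₂)·C_A^-2 ⇒ C_A = (S·k₂/k₁)^(-0.5).
= (0.312×3.60/2.01)^(-0.5) = (0.5588)^(-0.5) = 1.34 mol/dm³.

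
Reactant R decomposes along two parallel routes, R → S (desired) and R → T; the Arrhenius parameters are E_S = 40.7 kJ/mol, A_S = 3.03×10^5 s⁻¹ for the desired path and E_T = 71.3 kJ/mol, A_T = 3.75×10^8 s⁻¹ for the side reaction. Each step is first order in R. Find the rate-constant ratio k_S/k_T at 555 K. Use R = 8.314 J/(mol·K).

0.613

k_S/k_T = (A_S/A_T)·exp[−(E_S−E_T)/(RT)] = (A_S/A_T)·exp[(E_T−E_S)/(RT)].
(E_T−E_S)/(RT) = (71.3−40.7)×10³/(8.314×555) = 30600/4614 = 6.632.
k_S/k_T = (3.03×10^5/3.75×10^8)·exp(6.632) = 8.080×10^-4 × 758.7 = 0.613.
Since E_S < E_T, lowering the temperature improves selectivity toward S.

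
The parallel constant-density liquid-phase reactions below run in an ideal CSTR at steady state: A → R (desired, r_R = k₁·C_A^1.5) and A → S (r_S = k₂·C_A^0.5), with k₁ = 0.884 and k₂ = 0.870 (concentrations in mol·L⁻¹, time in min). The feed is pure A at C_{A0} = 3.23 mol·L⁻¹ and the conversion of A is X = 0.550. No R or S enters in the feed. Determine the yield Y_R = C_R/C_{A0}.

0.328

Exit C_A = C_{A0}(1−X) = 3.23×0.450 = 1.453 mol·L⁻¹.
A CSTR operates uniformly at the exit composition, giving r_R = 1.549 and r_S = 1.049 (each k·C_A^n at C_A = 1.453).
Fraction of consumed A going to R: r_R/(r_R+r_S) = 0.5963.
C_R = 0.5963·C_{A0}·X = 0.5963×3.23×0.550 = 1.06 mol·L⁻¹; Y_R = C_R/C_{A0} = 0.328.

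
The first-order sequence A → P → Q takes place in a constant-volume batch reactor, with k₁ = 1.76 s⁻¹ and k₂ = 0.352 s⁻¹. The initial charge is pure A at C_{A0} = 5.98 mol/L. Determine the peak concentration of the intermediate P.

4.00 mol/L

At the optimum, C_{P,max}/C_{A0} = (k₁/k₂)^[k₂/(k₂−k₁)].
= (1.76/0.352)^(0.352/(0.352−1.76)) = (5.000)^(-0.2500) = 0.6687.
C_{P,max} = 0.6687×5.98 = 4.00 mol/L.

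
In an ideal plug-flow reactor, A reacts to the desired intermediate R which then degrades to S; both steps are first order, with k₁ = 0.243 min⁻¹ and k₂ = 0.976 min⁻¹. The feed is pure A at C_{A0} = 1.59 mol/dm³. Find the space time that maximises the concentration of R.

Setting dC_R/dτ = 0 gives τ_opt = ln(k₂/k₁)/(k₂−k₁).
= ln(0.976/0.243)/(0.976−0.243) = ln(4.016)/0.7330 = 1.390/0.7330 = 1.90 min.

1.90 min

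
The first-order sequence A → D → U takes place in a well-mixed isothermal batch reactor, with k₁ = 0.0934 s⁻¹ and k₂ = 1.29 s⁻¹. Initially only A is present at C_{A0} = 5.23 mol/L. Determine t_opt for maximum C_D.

For first-order series the maximum of C_D occurs at t_opt = ln(k₂/k₁)/(k₂−k₁).
= ln(1.29/0.0934)/(1.29−0.0934) = ln(13.81)/1.197 = 2.626/1.197 = 2.19 s.

2.19 s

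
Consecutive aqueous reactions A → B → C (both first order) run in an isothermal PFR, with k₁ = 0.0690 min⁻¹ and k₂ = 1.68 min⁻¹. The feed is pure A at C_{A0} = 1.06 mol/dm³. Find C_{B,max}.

For a first-order series the maximum intermediate yield is C_{B,max}/C_{A0} = (k₁/k₂)^[k₂/(k₂−k₁)].
= (0.0690/1.68)^(1.68/(1.68−0.0690)) = (0.04107)^(1.043) = 0.03582.
C_{B,max} = 0.03582×1.06 = 0.0380 mol/dm³.

0.0380 mol/dm³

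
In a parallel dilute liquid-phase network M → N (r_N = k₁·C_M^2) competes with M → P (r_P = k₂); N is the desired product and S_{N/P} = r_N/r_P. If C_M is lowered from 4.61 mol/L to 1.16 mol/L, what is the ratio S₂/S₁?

0.0633

S_{N/P} = (k₁/k₂)·C_M^2, so S₂/S₁ = (C_{M,2}/C_{M,1})^2.
= (1.16/4.61)^2 = (0.2516)^2 = 0.0633.
Selectivity toward N falls as C_M falls — high-concentration operation is favoured.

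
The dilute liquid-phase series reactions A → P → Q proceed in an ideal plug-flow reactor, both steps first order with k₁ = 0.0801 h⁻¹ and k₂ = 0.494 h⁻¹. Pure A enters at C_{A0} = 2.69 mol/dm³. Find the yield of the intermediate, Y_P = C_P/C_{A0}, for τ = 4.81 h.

For first-order series with pure A initially, C_P(τ) = k₁C_{A0}/(k₂−k₁)·(e^(−k₁τ) − e^(−k₂τ)).
e^(−k₁τ) = e^(−0.0801×4.81) = e^(−0.3853) = 0.6803; e^(−k₂τ) = e^(−2.376) = 0.09291.
C_P = 0.0801×2.69/(0.494−0.0801) × (0.6803−0.09291) = 0.5206×0.5874 = 0.3058 mol/dm³.
Y_P = C_P/C_{A0} = 0.3058/2.69 = 0.114.

0.114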